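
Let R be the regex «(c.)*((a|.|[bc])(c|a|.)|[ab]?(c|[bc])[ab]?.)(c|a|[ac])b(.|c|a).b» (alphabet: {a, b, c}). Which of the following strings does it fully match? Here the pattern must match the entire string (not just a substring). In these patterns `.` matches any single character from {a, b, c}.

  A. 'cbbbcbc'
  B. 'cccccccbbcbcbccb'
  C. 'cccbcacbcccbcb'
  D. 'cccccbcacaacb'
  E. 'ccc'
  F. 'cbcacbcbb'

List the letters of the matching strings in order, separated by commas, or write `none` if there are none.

A → no match — must end with 'b'
B → match
C → no match
D → no match
E → no match — must end with 'b'
F → match

B, F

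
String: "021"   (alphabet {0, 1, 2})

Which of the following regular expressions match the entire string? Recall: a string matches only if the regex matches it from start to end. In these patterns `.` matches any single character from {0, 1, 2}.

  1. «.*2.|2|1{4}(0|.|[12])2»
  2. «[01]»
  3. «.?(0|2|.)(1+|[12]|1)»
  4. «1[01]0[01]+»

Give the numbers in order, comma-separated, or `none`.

1 → match
2 → no match
3 → match
4 → no match — must start with "1"

1, 3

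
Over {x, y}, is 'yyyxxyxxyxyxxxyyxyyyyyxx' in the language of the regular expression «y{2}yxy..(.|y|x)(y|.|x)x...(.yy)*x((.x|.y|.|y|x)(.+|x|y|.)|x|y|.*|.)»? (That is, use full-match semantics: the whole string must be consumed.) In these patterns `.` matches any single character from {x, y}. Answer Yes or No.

No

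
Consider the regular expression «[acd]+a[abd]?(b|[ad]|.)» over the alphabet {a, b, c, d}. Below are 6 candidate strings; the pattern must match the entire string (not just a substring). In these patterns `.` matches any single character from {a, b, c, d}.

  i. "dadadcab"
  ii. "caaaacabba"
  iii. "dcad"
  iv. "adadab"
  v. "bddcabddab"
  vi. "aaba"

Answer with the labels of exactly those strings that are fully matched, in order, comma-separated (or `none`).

i. "dadadcab" → match
ii. "caaaacabba" → no match
iii. "dcad" → match
iv. "adadab" → match
v. "bddcabddab" → no match
vi. "aaba" → match

i, iii, iv, vi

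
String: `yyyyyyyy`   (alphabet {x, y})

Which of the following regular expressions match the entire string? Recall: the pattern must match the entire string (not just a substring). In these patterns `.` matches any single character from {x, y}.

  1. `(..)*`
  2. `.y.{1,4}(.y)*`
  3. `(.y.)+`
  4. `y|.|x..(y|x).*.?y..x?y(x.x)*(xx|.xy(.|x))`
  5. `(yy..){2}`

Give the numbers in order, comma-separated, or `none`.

1, 2, 5

1 → match
2 → match
3 → no match
4 → no match
5 → match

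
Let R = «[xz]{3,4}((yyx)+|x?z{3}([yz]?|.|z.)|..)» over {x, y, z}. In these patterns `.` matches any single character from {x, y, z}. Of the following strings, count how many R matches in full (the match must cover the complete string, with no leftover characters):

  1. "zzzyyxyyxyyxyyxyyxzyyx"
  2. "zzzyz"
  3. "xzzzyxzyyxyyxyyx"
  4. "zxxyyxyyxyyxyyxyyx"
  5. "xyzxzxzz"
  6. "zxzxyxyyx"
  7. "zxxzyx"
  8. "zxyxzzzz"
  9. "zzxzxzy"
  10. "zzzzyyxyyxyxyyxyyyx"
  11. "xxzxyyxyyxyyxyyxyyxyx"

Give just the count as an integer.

3

1 → no match
2. "zzzyz" → match
3 → no match
4 → match
5. "xyzxzxzz" → no match
6. "zxzxyxyyx" → no match
7. "zxxzyx" → match
8. "zxyxzzzz" → no match
9. "zzxzxzy" → no match
10 → no match
11 → no match
Total matched: 3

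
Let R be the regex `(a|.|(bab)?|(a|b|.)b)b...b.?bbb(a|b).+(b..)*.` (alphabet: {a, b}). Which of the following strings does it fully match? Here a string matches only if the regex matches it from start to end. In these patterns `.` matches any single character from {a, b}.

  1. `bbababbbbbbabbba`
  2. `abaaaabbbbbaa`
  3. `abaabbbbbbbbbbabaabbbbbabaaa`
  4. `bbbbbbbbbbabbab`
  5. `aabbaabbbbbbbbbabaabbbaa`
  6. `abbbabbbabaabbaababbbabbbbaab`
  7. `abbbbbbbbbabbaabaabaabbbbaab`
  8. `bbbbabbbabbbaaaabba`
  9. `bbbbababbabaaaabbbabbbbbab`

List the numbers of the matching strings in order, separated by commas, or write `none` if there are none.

1 → match
2 → no match
3 → match
4 → match
5 → no match
6 → no match
7 → match
8 → no match
9 → no match

1, 3, 4, 7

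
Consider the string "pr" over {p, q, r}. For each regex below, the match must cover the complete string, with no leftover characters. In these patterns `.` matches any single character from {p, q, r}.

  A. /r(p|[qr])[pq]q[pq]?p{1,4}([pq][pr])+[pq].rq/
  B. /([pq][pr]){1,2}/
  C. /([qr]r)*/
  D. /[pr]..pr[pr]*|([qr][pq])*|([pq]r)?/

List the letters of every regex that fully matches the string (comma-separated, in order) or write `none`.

B, D

A → no match — must start with "r"
B → match
C → no match
D → match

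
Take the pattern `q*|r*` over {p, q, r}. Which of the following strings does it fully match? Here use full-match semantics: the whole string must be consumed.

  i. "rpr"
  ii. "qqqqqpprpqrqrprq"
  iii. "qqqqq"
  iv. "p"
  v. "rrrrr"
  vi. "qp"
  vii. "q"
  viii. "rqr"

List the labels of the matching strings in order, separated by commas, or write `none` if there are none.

iii, v, vii

i → no match
ii → no match
iii → match
iv → no match
v → match
vi → no match
vii → match
viii → no match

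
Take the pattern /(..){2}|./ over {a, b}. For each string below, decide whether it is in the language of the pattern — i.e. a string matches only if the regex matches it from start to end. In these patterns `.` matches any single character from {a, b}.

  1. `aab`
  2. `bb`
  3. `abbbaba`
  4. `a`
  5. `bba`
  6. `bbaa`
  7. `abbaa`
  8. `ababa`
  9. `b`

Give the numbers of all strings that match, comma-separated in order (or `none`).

1 → no match
2 → no match
3 → no match
4 → match
5 → no match
6 → match
7 → no match
8 → no match
9 → match

4, 6, 9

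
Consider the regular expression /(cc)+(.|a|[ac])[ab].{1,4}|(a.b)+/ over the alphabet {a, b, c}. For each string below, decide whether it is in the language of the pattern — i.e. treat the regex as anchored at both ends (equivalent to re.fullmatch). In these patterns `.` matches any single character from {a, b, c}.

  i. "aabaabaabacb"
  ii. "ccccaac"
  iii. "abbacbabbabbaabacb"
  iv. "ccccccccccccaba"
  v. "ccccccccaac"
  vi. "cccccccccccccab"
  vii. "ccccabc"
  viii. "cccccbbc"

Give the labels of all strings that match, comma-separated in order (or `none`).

i. "aabaabaabacb" → match
ii. "ccccaac" → match
iii → match
iv → match
v. "ccccccccaac" → match
vi → match
vii. "ccccabc" → match
viii. "cccccbbc" → match

i, ii, iii, iv, v, vi, vii, viii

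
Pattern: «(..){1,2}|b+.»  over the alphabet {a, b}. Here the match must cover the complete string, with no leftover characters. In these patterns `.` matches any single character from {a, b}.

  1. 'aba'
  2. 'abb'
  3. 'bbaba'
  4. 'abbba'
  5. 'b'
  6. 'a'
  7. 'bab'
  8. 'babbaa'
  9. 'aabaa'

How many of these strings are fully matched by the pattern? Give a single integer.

1. 'aba' → no match
2. 'abb' → no match
3. 'bbaba' → no match
4. 'abbba' → no match
5. 'b' → no match
6. 'a' → no match
7. 'bab' → no match
8. 'babbaa' → no match
9. 'aabaa' → no match
Total matched: 0

0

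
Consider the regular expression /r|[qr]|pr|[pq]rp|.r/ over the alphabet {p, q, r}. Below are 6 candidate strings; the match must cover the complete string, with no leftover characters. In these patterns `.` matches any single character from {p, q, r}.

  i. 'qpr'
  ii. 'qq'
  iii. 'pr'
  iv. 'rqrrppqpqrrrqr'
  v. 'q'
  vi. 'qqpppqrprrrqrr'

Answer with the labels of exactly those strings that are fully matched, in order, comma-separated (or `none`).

iii, v

i. 'qpr' → no match
ii. 'qq' → no match
iii. 'pr' → match
iv → no match
v. 'q' → match
vi → no match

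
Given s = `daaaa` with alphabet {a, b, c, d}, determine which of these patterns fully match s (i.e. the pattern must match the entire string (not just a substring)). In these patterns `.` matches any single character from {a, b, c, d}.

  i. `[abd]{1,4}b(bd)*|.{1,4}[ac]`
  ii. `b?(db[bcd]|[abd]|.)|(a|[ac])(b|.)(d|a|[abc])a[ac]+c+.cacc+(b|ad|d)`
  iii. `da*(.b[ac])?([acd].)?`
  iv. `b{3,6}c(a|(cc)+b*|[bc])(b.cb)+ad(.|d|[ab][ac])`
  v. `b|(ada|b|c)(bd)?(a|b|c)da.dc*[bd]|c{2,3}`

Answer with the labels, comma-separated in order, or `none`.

i → match
ii → no match
iii → match
iv → no match — must start with `b`
v → no match

i, iii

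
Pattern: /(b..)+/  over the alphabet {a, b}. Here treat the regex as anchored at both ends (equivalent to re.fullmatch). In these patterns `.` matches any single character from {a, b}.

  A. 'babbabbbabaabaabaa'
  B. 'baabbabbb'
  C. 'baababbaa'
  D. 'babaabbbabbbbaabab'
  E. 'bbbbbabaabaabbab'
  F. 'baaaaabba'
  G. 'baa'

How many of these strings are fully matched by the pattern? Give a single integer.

A → match
B → match
C → match
D → no match
E → no match
F → no match
G → match
Total matched: 4

4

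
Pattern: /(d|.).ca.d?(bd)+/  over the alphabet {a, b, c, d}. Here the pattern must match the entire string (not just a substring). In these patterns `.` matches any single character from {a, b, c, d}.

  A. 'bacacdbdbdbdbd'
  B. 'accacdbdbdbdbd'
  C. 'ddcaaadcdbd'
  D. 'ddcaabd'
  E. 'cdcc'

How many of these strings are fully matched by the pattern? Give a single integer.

3

A → match
B → match
C → no match
D → match
E → no match — must end with 'bd'
Total matched: 3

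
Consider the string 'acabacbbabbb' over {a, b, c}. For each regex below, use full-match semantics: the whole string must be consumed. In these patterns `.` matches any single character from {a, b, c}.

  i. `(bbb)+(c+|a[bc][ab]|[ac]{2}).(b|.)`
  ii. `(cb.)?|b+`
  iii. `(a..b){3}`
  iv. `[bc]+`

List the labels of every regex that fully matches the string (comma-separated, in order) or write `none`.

iii

i → no match — must start with 'bbb'
ii → no match
iii → match
iv → no match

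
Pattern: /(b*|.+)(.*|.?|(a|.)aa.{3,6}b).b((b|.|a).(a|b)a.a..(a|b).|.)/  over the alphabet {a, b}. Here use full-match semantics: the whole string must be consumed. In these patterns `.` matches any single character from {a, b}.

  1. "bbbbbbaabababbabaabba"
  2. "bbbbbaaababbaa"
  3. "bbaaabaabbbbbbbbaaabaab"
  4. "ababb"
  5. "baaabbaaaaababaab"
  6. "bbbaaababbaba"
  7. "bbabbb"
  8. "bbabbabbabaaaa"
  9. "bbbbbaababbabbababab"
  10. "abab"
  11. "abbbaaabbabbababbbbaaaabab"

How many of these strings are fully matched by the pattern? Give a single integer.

1 → match
2 → match
3 → match
4 → match
5 → no match
6 → match
7 → match
8 → no match
9 → no match
10 → no match
11 → match
Total matched: 7

7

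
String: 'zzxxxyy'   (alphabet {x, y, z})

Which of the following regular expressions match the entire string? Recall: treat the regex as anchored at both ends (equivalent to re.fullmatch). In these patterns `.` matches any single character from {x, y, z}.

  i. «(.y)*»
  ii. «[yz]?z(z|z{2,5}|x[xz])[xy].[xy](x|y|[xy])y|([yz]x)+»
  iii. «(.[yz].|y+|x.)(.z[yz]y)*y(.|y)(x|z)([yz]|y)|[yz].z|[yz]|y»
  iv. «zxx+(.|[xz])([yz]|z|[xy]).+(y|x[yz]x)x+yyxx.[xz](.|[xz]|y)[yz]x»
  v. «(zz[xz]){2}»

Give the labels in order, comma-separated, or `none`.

i → no match
ii → match
iii → no match
iv → no match — must start with 'zxx'
v → no match

ii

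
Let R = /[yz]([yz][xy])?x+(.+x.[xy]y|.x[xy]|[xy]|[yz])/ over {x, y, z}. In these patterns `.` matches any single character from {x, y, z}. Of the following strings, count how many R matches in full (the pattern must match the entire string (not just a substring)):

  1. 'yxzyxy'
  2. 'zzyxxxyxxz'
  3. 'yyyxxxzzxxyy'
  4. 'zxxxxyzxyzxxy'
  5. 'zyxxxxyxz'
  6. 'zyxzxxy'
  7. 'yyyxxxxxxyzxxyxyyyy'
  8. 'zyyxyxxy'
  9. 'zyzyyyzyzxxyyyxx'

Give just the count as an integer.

1

1. 'yxzyxy' → no match
2. 'zzyxxxyxxz' → no match
3. 'yyyxxxzzxxyy' → match
4 → no match
5. 'zyxxxxyxz' → no match
6. 'zyxzxxy' → no match
7 → no match
8. 'zyyxyxxy' → no match
9 → no match
Total matched: 1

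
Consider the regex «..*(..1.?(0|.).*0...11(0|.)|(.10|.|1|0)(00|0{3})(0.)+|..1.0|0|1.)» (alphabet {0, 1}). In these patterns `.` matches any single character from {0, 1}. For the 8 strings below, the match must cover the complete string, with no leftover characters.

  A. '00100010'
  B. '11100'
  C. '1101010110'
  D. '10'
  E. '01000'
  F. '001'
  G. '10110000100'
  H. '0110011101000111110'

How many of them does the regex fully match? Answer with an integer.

7

A → match
B → match
C → match
D → match
E → match
F → no match
G → match
H → match
Total matched: 7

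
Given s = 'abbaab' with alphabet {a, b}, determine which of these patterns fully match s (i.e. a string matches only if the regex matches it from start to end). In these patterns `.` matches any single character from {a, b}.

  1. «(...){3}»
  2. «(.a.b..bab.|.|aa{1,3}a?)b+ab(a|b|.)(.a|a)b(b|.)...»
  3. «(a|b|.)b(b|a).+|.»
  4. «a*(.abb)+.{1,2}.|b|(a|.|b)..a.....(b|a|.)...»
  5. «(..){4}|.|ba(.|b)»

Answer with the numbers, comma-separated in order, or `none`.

3

1 → no match
2 → no match
3 → match
4 → no match
5 → no match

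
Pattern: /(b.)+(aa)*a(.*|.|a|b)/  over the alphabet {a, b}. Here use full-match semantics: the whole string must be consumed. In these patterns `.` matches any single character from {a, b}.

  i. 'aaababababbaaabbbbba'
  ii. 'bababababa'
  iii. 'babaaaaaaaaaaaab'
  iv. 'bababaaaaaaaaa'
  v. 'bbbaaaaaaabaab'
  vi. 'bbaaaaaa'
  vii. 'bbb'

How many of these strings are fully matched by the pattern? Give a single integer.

i → no match — must start with 'b'
ii. 'bababababa' → no match
iii → match
iv → match
v → match
vi. 'bbaaaaaa' → match
vii. 'bbb' → no match
Total matched: 4

4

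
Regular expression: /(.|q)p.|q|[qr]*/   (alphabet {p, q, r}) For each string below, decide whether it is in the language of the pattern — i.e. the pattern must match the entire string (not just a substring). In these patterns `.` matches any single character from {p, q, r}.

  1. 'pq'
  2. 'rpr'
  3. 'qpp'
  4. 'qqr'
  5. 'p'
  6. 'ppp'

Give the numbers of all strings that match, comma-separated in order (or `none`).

1 → no match
2 → match
3 → match
4 → match
5 → no match
6 → match

2, 3, 4, 6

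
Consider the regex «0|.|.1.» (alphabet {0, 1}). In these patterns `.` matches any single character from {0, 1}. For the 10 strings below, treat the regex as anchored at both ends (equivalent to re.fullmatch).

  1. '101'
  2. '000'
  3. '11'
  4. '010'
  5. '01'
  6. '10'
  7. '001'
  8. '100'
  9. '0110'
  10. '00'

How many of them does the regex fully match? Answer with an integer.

1 → no match
2 → no match
3 → no match
4 → match
5 → no match
6 → no match
7 → no match
8 → no match
9 → no match
10 → no match
Total matched: 1

1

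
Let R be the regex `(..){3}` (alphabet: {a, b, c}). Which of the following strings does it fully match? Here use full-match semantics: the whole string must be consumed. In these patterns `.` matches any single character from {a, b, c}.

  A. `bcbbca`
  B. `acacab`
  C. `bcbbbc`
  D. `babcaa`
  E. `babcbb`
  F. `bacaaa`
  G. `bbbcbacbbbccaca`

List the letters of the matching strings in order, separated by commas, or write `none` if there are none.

A, B, C, D, E, F

A → match
B → match
C → match
D → match
E → match
F → match
G → no match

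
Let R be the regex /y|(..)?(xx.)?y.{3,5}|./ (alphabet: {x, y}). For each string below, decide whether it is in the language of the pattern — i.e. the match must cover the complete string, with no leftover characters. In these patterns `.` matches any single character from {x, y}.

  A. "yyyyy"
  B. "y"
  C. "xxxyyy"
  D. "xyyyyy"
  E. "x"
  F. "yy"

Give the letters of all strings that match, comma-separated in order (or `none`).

A, B, D, E

A → match
B → match
C → no match
D → match
E → match
F → no match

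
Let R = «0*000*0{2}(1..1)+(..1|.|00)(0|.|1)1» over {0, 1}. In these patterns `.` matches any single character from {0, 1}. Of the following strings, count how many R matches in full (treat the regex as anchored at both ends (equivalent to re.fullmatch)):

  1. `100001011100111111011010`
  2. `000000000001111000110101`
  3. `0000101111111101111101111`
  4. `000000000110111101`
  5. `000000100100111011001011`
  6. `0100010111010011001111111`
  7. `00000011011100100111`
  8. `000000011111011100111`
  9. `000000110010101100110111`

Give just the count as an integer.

2

1 → no match — must end with `1`
2 → no match
3 → match
4 → match
5 → no match
6 → no match
7 → no match
8 → no match
9 → no match
Total matched: 2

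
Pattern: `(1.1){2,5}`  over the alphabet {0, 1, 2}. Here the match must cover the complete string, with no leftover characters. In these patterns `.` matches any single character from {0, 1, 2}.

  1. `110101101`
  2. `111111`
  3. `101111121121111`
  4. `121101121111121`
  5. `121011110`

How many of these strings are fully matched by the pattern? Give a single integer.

3

1 → no match
2 → match
3 → match
4 → match
5 → no match — must end with `1`
Total matched: 3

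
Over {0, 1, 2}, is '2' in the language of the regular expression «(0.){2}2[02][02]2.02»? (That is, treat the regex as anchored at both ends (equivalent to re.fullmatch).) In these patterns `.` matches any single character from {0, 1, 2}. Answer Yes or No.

Every match must start with '0', but '2' does not.

No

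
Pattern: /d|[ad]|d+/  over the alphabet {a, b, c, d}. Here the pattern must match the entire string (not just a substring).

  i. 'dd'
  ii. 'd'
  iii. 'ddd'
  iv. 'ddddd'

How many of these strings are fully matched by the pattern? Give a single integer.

4

i → match
ii → match
iii → match
iv → match
Total matched: 4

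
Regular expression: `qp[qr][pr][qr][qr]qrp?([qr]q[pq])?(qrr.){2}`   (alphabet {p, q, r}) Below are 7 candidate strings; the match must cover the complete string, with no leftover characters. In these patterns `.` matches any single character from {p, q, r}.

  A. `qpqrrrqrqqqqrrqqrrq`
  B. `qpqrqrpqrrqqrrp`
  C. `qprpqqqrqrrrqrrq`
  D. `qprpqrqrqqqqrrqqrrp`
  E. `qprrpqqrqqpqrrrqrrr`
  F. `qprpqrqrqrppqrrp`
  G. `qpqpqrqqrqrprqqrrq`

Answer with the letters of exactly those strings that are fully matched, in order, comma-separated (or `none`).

A → match
B → no match
C → match
D → match
E → no match
F → no match
G → no match

A, C, D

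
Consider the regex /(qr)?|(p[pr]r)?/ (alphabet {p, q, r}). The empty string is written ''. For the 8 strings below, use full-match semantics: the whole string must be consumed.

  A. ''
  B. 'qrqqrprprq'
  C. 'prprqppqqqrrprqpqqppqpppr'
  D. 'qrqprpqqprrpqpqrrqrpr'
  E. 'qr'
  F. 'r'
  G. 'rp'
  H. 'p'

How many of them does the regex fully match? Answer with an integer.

2

A. '' → match
B. 'qrqqrprprq' → no match
C → no match
D → no match
E. 'qr' → match
F. 'r' → no match
G. 'rp' → no match
H. 'p' → no match
Total matched: 2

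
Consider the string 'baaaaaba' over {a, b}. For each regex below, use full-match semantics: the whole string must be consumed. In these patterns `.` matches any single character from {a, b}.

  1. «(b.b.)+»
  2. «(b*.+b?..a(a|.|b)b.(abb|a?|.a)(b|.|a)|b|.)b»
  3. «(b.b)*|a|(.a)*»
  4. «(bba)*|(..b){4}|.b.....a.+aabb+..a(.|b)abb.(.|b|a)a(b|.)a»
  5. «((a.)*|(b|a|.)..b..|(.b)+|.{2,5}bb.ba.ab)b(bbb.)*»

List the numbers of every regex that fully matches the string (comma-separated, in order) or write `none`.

3

1 → no match
2 → no match — must end with 'b'
3 → match
4 → no match
5 → no match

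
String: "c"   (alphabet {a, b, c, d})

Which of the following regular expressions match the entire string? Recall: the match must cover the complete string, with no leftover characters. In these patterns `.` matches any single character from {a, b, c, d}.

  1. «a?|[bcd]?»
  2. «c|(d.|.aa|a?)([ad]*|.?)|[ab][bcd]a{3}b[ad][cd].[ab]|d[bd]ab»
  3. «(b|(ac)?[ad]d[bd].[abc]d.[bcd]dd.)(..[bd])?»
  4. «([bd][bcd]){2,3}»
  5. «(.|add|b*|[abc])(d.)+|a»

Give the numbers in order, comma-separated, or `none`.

1, 2

1 → match
2 → match
3 → no match
4 → no match
5 → no match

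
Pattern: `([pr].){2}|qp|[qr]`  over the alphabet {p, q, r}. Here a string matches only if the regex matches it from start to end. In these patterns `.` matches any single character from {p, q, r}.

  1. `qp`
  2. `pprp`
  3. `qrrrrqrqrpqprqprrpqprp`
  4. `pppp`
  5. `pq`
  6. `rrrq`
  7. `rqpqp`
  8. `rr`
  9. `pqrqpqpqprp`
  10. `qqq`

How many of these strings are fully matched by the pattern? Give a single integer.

1 → match
2 → match
3 → no match
4 → match
5 → no match
6 → match
7 → no match
8 → no match
9 → no match
10 → no match
Total matched: 4

4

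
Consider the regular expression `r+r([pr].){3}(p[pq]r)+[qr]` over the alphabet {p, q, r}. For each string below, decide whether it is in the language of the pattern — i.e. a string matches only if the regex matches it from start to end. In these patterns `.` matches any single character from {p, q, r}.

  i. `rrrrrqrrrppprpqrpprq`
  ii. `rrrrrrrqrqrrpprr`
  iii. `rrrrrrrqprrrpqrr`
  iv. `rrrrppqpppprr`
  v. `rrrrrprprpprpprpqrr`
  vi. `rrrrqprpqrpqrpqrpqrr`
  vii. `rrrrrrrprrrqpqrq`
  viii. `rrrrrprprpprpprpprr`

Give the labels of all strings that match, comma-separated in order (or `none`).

i, ii, iii, iv, v, vii, viii

i → match
ii → match
iii → match
iv → match
v → match
vi → no match
vii → match
viii → match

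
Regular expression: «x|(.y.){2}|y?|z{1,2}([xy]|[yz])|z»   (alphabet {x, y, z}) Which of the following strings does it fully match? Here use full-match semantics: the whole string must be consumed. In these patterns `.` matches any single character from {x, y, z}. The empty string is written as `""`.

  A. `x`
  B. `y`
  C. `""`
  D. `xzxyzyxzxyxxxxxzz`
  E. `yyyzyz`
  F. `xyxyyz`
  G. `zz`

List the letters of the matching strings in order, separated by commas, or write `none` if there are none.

A → match
B → match
C → match
D → no match
E → match
F → match
G → match

A, B, C, E, F, G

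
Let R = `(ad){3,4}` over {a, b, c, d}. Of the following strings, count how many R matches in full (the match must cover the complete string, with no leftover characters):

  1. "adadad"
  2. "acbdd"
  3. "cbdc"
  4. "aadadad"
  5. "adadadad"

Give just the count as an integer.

1 → match
2 → no match — must start with "ad"
3 → no match — must start with "ad"
4 → no match — must start with "ad"
5 → match
Total matched: 2

2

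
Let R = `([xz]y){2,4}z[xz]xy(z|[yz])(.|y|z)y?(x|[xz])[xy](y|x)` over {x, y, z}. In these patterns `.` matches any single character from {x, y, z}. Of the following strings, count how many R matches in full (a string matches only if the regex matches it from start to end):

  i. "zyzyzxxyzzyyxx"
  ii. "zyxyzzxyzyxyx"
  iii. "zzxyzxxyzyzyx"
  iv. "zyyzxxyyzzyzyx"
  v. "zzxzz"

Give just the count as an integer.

i → no match
ii → match
iii → no match
iv → no match
v → no match
Total matched: 1

1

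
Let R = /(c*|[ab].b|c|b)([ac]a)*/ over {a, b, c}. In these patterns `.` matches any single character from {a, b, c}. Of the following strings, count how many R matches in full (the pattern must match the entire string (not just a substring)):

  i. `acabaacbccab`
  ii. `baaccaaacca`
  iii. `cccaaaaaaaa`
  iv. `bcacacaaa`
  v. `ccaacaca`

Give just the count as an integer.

i → no match
ii → no match
iii → match
iv → match
v → match
Total matched: 3

3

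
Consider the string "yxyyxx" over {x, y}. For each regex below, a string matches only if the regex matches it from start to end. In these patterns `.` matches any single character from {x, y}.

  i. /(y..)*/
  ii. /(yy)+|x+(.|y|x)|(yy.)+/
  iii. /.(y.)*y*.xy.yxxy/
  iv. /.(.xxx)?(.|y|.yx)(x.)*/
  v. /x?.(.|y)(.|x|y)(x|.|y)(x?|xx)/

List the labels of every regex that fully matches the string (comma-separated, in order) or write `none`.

i, v

i → match
ii → no match
iii → no match — must end with "yxxy"
iv → no match
v → match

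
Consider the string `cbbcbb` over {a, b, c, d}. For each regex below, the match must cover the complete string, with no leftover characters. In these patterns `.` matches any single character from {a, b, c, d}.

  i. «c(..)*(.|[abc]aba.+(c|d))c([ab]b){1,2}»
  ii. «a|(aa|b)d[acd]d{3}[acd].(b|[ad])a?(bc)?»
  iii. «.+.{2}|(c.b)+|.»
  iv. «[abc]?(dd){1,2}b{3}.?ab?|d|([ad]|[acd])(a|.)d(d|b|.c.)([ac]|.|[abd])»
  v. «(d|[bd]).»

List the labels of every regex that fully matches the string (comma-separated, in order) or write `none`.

i → no match
ii → no match
iii → match
iv → no match
v → no match

iii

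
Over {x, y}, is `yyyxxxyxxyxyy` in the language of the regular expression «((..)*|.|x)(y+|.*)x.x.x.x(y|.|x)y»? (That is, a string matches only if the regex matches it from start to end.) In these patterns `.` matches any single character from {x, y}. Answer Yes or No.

No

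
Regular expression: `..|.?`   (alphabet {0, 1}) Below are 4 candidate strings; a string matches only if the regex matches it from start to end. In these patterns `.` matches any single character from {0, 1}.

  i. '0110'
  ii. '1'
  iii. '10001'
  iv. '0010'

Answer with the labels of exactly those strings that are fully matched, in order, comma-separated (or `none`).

ii

i → no match
ii → match
iii → no match
iv → no match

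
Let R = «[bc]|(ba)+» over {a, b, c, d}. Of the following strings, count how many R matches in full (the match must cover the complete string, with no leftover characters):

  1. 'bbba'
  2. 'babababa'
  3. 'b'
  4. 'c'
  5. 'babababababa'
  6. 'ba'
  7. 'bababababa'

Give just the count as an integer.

1. 'bbba' → no match
2. 'babababa' → match
3. 'b' → match
4. 'c' → match
5. 'babababababa' → match
6. 'ba' → match
7. 'bababababa' → match
Total matched: 6

6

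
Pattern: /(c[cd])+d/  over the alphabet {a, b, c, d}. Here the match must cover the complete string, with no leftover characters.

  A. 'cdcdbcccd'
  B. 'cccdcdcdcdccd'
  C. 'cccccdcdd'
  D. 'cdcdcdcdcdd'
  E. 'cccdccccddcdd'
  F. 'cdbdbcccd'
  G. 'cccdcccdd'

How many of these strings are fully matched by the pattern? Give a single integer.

A. 'cdcdbcccd' → no match
B → match
C. 'cccccdcdd' → match
D. 'cdcdcdcdcdd' → match
E → no match
F. 'cdbdbcccd' → no match
G. 'cccdcccdd' → match
Total matched: 4

4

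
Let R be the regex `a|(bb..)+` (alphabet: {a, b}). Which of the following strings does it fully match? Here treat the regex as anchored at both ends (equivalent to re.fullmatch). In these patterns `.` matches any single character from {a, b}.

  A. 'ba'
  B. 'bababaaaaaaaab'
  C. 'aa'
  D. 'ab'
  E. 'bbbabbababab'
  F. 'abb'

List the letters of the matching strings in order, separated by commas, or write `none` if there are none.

A → no match
B → no match
C → no match
D → no match
E → no match
F → no match

none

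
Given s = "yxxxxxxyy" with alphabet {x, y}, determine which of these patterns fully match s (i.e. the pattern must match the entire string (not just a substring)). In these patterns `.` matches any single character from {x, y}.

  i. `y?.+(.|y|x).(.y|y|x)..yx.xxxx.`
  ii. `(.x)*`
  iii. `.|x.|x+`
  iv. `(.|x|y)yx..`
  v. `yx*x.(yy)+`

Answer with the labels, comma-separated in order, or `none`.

i → no match
ii → no match
iii → no match
iv → no match
v → match

v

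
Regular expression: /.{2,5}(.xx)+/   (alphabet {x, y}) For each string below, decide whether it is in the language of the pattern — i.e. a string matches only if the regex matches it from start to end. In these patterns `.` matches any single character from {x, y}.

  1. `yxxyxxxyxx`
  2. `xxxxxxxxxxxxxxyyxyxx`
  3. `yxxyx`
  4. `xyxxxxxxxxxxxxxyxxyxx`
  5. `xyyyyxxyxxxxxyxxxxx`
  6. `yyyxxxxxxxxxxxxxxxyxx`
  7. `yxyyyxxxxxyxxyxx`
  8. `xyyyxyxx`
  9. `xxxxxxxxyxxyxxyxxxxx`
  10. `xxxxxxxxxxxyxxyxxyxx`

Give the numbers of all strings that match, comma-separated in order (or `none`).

1, 4, 5, 6, 7, 8, 9, 10

1 → match
2 → no match
3 → no match — must end with `xx`
4 → match
5 → match
6 → match
7 → match
8 → match
9 → match
10 → match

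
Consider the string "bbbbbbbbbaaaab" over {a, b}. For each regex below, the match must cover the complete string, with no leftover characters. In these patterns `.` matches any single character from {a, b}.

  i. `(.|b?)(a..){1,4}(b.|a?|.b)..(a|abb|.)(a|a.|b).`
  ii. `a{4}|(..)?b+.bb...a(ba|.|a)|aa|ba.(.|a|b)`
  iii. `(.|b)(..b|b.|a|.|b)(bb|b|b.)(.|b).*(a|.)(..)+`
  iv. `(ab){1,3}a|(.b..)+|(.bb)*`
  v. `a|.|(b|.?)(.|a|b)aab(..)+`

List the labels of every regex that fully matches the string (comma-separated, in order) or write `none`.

ii, iii

i → no match
ii → match
iii → match
iv → no match
v → no match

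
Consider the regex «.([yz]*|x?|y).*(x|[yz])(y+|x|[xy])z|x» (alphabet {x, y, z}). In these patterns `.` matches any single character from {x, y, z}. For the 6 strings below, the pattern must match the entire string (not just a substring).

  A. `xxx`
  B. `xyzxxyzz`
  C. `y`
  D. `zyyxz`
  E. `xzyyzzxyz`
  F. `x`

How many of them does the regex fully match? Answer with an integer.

A. `xxx` → no match
B. `xyzxxyzz` → no match
C. `y` → no match
D. `zyyxz` → match
E. `xzyyzzxyz` → match
F. `x` → match
Total matched: 3

3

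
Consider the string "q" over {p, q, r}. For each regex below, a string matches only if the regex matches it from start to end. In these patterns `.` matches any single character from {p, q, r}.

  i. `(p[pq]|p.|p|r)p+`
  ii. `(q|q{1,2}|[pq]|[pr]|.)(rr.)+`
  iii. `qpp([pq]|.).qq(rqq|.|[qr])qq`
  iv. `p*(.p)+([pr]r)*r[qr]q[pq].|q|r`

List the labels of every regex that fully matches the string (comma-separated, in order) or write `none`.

iv

i → no match — must end with "p"
ii → no match
iii → no match — must start with "qpp"
iv → match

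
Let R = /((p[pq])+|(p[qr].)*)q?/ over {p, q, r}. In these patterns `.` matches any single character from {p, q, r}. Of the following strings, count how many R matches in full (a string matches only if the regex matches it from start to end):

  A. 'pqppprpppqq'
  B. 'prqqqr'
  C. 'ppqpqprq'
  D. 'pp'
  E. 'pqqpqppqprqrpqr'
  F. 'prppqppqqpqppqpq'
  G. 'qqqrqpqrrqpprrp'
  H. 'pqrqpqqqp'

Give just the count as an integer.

2

A. 'pqppprpppqq' → no match
B. 'prqqqr' → no match
C. 'ppqpqprq' → no match
D. 'pp' → match
E → no match
F → match
G → no match
H. 'pqrqpqqqp' → no match
Total matched: 2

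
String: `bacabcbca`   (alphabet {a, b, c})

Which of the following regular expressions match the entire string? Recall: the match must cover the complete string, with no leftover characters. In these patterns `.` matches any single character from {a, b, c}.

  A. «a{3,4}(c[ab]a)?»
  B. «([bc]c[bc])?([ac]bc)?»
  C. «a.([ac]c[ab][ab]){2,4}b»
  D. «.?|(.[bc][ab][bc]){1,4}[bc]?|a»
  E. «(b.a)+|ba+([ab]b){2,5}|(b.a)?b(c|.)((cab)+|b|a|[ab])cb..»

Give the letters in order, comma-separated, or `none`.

E

A → no match — must start with `a`
B → no match
C → no match — must start with `a`
D → no match
E → match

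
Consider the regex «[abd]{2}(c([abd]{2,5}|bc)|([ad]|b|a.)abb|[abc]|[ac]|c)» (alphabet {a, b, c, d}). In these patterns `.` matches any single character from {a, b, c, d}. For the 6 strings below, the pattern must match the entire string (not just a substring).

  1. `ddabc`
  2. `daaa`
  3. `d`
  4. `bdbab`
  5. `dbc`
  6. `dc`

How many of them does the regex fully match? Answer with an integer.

1

1 → no match
2 → no match
3 → no match
4 → no match
5 → match
6 → no match
Total matched: 1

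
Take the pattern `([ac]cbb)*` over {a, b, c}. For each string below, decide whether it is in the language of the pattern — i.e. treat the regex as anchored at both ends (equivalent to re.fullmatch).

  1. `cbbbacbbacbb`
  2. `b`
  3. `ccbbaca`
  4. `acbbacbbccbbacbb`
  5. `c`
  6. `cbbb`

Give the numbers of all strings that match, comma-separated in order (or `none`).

1. `cbbbacbbacbb` → no match
2. `b` → no match
3. `ccbbaca` → no match
4 → match
5. `c` → no match
6. `cbbb` → no match

4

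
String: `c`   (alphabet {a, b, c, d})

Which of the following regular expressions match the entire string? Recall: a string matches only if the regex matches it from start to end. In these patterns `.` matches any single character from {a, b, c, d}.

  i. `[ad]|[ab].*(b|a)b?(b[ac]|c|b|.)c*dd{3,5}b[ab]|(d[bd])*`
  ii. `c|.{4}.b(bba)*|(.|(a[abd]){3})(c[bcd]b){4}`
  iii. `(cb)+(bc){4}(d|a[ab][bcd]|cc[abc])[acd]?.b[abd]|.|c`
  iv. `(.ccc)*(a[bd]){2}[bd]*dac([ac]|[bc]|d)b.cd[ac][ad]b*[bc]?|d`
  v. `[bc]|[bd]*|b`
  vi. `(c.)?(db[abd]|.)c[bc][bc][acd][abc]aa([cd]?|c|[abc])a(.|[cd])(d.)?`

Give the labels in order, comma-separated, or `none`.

ii, iii, v

i → no match
ii → match
iii → match
iv → no match
v → match
vi → no match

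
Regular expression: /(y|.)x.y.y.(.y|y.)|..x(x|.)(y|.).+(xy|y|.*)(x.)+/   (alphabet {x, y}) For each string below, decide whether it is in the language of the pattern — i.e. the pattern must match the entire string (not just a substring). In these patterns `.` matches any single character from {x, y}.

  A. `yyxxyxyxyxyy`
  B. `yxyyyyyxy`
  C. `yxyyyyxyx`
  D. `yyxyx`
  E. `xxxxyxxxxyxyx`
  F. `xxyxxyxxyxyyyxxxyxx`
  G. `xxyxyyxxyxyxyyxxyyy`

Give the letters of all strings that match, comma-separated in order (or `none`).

B, C

A. `yyxxyxyxyxyy` → no match
B. `yxyyyyyxy` → match
C. `yxyyyyxyx` → match
D. `yyxyx` → no match
E → no match
F → no match
G → no match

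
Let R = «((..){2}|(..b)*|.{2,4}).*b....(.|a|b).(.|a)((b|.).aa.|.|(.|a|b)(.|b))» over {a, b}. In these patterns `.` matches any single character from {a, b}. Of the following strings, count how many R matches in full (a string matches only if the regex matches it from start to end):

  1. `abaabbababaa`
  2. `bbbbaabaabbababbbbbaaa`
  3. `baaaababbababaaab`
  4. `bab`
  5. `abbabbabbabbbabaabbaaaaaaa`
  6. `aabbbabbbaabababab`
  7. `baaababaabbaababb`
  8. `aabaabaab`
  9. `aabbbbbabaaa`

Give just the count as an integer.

1 → no match
2 → match
3 → match
4 → no match
5 → match
6 → match
7 → no match
8 → no match
9 → match
Total matched: 5

5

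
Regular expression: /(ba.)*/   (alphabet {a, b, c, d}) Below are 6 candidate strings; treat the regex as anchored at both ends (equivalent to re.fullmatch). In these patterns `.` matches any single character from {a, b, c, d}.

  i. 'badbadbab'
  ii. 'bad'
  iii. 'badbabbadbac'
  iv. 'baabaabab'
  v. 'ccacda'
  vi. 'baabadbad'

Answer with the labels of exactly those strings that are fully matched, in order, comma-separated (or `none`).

i → match
ii → match
iii → match
iv → match
v → no match
vi → match

i, ii, iii, iv, vi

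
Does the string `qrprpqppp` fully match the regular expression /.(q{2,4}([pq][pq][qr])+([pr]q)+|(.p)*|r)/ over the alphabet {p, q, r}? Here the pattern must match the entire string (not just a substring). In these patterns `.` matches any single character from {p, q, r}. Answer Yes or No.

Yes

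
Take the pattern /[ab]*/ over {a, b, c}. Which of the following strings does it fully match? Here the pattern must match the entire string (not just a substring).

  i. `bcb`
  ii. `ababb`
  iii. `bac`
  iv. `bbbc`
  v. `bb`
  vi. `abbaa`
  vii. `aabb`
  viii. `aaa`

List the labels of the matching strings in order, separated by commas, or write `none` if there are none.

i → no match
ii → match
iii → no match
iv → no match
v → match
vi → match
vii → match
viii → match

ii, v, vi, vii, viii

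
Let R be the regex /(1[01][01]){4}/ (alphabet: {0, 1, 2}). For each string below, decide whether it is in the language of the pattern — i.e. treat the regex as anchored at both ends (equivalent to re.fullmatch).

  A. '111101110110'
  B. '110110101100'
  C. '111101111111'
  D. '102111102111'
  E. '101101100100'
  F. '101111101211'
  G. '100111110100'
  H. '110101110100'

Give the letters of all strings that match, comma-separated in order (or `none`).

A, B, C, E, G, H

A → match
B → match
C → match
D → no match
E → match
F → no match
G → match
H → match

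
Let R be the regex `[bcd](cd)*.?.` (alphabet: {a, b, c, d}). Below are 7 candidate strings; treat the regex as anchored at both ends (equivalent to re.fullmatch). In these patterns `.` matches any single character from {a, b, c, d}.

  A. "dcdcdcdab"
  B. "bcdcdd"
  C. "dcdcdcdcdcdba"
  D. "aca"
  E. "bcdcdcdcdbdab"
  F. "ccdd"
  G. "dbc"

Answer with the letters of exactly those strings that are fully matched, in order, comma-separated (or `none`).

A. "dcdcdcdab" → match
B. "bcdcdd" → match
C → match
D. "aca" → no match
E → no match
F. "ccdd" → match
G. "dbc" → match

A, B, C, F, G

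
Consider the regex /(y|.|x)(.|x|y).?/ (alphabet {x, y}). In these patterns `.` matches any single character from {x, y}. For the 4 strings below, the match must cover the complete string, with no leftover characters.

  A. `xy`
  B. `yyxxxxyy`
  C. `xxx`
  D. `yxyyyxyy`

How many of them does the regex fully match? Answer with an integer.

A → match
B → no match
C → match
D → no match
Total matched: 2

2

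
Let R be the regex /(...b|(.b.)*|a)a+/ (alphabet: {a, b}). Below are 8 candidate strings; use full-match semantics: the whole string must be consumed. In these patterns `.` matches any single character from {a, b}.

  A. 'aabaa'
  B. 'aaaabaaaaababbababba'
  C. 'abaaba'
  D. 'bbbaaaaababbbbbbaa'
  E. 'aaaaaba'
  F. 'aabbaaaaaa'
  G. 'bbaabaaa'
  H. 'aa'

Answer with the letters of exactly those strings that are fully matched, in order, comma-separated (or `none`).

A → no match
B → no match
C → no match
D → no match
E → no match
F → match
G → match
H → match

F, G, H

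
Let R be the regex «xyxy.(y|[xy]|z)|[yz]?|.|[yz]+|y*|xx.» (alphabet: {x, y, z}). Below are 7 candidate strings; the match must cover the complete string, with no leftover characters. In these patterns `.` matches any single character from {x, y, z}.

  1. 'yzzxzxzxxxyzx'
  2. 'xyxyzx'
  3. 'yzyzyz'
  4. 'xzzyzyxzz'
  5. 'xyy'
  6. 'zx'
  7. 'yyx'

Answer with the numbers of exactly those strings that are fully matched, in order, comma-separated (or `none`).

1 → no match
2 → match
3 → match
4 → no match
5 → no match
6 → no match
7 → no match

2, 3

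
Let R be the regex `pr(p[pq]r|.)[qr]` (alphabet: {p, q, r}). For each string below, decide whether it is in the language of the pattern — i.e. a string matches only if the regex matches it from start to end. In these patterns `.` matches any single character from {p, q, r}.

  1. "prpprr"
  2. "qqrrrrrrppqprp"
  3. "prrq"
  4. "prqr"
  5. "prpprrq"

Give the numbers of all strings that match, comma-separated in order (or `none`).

1, 3, 4

1. "prpprr" → match
2 → no match — must start with "pr"
3. "prrq" → match
4. "prqr" → match
5. "prpprrq" → no match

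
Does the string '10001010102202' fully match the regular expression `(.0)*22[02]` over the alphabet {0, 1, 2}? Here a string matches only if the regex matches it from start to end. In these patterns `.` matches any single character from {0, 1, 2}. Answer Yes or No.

No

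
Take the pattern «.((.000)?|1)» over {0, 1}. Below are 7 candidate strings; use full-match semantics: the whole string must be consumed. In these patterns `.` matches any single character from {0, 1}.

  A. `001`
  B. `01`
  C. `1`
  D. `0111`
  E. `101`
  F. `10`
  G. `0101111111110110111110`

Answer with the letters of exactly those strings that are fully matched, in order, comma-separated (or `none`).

B, C

A → no match
B → match
C → match
D → no match
E → no match
F → no match
G → no match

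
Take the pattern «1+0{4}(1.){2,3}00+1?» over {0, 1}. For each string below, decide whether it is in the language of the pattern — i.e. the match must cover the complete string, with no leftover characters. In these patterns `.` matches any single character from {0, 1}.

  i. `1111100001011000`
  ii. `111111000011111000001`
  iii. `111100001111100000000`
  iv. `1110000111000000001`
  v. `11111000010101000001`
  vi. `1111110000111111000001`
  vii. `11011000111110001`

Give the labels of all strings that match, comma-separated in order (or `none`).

i, ii, iii, iv, v, vi

i → match
ii → match
iii → match
iv → match
v → match
vi → match
vii → no match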